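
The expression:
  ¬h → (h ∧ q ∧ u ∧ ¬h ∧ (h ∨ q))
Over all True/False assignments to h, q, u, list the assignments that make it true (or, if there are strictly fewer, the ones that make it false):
is true only for:
  h=True, q=False, u=False;
  h=True, q=False, u=True;
  h=True, q=True, u=False;
  h=True, q=True, u=True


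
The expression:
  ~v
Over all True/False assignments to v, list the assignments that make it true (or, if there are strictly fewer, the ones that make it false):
is true only for:
  v=False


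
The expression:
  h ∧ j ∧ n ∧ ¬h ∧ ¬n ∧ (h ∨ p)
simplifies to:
False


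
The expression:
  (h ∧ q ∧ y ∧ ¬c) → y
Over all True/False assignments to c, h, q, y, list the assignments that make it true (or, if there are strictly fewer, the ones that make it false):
is always true.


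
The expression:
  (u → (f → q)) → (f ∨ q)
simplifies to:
f ∨ q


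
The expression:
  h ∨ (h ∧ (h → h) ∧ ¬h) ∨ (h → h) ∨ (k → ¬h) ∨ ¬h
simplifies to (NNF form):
True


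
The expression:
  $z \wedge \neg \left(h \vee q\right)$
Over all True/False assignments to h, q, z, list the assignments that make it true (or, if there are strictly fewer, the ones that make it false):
is true only for:
  h=False, q=False, z=True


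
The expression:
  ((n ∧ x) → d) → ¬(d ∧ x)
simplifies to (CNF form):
¬d ∨ ¬x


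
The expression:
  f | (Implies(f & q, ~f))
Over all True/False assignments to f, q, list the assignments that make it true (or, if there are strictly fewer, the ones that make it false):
is always true.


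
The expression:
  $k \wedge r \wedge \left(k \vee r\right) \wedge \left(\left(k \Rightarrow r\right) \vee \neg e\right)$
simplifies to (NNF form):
$k \wedge r$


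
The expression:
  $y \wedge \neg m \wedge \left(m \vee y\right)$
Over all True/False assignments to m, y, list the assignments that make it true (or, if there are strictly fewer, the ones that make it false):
is true only for:
  m=False, y=True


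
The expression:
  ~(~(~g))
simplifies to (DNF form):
~g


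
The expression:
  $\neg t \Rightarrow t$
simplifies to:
$t$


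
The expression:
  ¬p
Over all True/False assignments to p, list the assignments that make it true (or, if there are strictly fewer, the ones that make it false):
is true only for:
  p=False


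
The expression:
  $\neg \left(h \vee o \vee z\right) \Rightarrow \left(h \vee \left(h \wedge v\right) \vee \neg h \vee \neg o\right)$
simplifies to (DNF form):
$\text{True}$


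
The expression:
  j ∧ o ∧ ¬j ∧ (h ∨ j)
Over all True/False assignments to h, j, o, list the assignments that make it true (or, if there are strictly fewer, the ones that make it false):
is never true.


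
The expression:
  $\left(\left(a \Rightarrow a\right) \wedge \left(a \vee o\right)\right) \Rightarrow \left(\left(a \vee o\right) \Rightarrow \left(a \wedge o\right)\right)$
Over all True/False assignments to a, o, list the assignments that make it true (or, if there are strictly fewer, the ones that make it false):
is true only for:
  a=False, o=False;
  a=True, o=True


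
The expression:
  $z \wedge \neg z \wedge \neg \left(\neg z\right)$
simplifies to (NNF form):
$\text{False}$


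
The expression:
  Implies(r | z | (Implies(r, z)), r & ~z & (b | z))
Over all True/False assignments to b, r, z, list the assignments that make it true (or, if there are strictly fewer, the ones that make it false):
is true only for:
  b=True, r=True, z=False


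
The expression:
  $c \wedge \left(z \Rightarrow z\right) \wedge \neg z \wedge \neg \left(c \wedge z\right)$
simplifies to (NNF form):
$c \wedge \neg z$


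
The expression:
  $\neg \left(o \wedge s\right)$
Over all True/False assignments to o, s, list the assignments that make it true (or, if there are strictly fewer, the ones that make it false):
is false only for:
  o=True, s=True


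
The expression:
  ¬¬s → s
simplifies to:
True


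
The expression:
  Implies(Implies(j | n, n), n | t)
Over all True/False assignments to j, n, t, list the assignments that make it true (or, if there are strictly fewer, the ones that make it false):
is false only for:
  j=False, n=False, t=False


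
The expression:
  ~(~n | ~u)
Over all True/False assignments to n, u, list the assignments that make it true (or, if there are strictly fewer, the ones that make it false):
is true only for:
  n=True, u=True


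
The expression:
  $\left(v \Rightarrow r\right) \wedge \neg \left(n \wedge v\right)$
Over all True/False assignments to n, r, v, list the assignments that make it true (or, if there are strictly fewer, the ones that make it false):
is false only for:
  n=False, r=False, v=True;
  n=True, r=False, v=True;
  n=True, r=True, v=True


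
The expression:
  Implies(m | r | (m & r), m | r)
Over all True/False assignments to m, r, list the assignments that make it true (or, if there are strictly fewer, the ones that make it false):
is always true.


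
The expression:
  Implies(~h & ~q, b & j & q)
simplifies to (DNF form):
h | q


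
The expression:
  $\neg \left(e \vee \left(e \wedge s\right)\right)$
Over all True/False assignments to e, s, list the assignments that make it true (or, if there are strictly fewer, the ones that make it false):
is true only for:
  e=False, s=False;
  e=False, s=True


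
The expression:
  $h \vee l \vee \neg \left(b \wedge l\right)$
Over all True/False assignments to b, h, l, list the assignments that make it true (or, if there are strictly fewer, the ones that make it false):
is always true.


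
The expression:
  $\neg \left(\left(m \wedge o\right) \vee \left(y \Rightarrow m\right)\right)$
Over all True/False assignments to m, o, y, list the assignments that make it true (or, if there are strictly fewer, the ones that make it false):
is true only for:
  m=False, o=False, y=True;
  m=False, o=True, y=True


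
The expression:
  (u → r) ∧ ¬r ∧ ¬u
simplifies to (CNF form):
¬r ∧ ¬u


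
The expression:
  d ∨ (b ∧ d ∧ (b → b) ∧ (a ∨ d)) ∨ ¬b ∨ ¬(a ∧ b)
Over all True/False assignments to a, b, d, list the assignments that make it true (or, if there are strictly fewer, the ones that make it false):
is false only for:
  a=True, b=True, d=False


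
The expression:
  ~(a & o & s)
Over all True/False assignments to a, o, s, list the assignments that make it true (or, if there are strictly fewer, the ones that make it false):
is false only for:
  a=True, o=True, s=True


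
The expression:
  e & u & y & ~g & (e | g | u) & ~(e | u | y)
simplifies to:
False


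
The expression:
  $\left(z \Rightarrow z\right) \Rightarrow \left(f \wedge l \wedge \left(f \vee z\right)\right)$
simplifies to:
$f \wedge l$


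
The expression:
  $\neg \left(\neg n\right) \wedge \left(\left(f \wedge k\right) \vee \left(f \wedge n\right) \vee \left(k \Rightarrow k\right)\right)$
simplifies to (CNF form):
$n$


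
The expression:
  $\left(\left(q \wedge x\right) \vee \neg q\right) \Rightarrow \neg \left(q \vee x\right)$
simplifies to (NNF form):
$\neg x$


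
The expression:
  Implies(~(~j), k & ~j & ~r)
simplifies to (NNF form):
~j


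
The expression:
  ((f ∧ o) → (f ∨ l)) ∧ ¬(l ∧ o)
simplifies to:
¬l ∨ ¬o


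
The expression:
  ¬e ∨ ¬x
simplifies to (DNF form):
¬e ∨ ¬x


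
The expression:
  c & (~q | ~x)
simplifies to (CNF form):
c & (~q | ~x)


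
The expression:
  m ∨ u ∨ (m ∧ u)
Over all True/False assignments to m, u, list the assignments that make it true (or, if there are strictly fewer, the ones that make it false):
is false only for:
  m=False, u=False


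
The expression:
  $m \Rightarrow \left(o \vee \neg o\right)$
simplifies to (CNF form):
$\text{True}$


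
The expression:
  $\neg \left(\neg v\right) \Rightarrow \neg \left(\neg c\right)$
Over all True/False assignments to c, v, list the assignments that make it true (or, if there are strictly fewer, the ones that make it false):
is false only for:
  c=False, v=True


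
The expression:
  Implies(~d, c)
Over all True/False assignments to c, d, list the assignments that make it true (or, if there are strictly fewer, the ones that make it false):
is false only for:
  c=False, d=False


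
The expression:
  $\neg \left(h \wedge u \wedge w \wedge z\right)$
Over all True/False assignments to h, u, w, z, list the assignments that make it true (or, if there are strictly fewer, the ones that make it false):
is false only for:
  h=True, u=True, w=True, z=True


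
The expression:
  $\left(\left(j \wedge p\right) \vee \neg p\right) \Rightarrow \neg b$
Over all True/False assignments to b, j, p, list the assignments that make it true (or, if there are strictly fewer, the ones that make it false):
is false only for:
  b=True, j=False, p=False;
  b=True, j=True, p=False;
  b=True, j=True, p=True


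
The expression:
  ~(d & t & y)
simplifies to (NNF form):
~d | ~t | ~y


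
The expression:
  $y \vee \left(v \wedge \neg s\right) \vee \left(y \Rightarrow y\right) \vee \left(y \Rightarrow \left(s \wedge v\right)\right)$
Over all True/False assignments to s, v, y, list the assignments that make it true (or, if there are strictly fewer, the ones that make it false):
is always true.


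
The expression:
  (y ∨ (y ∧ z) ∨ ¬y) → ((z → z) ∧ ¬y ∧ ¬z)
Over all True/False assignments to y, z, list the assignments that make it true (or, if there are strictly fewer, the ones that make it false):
is true only for:
  y=False, z=False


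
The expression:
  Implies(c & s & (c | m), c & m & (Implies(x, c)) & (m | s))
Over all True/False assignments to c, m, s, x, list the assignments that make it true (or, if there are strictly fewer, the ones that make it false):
is false only for:
  c=True, m=False, s=True, x=False;
  c=True, m=False, s=True, x=True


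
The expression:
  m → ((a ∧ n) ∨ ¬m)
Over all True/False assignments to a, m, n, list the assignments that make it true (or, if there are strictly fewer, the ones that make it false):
is false only for:
  a=False, m=True, n=False;
  a=False, m=True, n=True;
  a=True, m=True, n=False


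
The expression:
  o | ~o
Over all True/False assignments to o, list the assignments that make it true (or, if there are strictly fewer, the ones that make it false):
is always true.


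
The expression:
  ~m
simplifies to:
~m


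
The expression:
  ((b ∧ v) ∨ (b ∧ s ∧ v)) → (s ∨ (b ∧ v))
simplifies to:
True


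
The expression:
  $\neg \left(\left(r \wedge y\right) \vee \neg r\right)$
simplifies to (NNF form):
$r \wedge \neg y$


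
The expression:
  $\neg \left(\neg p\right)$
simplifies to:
$p$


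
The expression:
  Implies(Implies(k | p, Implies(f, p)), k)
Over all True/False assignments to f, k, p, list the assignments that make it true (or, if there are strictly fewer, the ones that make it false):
is true only for:
  f=False, k=True, p=False;
  f=False, k=True, p=True;
  f=True, k=True, p=False;
  f=True, k=True, p=True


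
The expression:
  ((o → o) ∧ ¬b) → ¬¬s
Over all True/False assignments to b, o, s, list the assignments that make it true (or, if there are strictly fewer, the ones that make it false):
is false only for:
  b=False, o=False, s=False;
  b=False, o=True, s=False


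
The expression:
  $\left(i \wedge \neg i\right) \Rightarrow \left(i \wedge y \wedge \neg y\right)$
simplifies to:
$\text{True}$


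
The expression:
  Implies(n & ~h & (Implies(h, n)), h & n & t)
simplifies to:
h | ~n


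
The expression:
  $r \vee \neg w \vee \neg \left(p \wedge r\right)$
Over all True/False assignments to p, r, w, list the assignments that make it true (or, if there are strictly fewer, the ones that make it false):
is always true.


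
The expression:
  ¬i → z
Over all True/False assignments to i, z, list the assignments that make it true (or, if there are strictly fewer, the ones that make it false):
is false only for:
  i=False, z=False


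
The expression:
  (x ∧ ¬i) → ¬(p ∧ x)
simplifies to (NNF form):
i ∨ ¬p ∨ ¬x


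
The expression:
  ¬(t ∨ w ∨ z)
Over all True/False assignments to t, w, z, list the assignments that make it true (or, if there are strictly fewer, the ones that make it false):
is true only for:
  t=False, w=False, z=False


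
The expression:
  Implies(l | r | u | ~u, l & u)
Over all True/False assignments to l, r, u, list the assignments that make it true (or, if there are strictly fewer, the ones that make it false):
is true only for:
  l=True, r=False, u=True;
  l=True, r=True, u=True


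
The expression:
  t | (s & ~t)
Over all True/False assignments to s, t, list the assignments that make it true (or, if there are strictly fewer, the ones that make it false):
is false only for:
  s=False, t=False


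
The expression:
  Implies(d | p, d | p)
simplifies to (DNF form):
True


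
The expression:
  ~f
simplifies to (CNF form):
~f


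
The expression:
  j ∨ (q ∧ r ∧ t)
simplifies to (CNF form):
(j ∨ q) ∧ (j ∨ r) ∧ (j ∨ t)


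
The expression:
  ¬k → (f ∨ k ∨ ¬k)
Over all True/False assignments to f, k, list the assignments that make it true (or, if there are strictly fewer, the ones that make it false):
is always true.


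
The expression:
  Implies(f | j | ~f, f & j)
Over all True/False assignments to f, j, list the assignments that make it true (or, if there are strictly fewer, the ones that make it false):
is true only for:
  f=True, j=True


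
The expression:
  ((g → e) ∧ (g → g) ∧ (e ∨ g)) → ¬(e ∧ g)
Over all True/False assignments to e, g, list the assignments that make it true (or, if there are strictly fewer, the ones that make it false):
is false only for:
  e=True, g=True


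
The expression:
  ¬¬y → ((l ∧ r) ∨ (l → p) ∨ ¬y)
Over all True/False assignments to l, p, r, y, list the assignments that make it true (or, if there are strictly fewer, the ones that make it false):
is false only for:
  l=True, p=False, r=False, y=True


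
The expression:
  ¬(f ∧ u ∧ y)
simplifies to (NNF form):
¬f ∨ ¬u ∨ ¬y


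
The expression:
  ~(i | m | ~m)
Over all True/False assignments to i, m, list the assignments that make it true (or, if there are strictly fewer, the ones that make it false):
is never true.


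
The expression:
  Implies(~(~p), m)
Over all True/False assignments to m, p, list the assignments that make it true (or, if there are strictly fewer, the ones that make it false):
is false only for:
  m=False, p=True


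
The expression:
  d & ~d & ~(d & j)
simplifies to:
False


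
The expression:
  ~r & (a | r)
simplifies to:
a & ~r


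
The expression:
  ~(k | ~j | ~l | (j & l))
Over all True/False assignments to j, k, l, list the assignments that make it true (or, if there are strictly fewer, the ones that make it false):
is never true.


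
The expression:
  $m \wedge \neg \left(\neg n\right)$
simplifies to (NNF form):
$m \wedge n$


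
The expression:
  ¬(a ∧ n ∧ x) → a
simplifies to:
a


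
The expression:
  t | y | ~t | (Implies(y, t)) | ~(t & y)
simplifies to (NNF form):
True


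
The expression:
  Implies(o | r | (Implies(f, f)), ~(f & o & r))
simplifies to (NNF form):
~f | ~o | ~r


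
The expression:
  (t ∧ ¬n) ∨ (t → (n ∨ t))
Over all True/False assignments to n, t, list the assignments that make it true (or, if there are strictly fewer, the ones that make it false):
is always true.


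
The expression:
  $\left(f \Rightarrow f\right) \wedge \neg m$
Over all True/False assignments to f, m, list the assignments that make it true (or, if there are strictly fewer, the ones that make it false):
is true only for:
  f=False, m=False;
  f=True, m=False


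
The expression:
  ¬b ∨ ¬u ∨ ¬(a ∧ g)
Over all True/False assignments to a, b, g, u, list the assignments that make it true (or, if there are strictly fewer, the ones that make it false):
is false only for:
  a=True, b=True, g=True, u=True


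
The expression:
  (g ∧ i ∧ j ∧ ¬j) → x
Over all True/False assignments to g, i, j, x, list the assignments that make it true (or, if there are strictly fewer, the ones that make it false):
is always true.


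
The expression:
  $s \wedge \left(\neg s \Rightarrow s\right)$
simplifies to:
$s$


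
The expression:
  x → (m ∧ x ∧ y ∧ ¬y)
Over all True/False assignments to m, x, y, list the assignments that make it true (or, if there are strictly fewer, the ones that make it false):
is true only for:
  m=False, x=False, y=False;
  m=False, x=False, y=True;
  m=True, x=False, y=False;
  m=True, x=False, y=True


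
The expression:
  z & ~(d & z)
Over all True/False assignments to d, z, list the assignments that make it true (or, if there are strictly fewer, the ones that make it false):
is true only for:
  d=False, z=True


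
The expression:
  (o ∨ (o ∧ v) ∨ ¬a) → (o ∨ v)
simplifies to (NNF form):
a ∨ o ∨ v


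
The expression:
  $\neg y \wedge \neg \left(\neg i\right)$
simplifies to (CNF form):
$i \wedge \neg y$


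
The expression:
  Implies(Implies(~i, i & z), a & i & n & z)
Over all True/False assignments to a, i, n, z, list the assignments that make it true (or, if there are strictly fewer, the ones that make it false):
is false only for:
  a=False, i=True, n=False, z=False;
  a=False, i=True, n=False, z=True;
  a=False, i=True, n=True, z=False;
  a=False, i=True, n=True, z=True;
  a=True, i=True, n=False, z=False;
  a=True, i=True, n=False, z=True;
  a=True, i=True, n=True, z=False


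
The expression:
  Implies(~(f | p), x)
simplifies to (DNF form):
f | p | x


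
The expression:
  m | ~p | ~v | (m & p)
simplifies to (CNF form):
m | ~p | ~v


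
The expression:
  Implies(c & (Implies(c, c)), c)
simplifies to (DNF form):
True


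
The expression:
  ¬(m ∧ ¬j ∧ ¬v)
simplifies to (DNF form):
j ∨ v ∨ ¬m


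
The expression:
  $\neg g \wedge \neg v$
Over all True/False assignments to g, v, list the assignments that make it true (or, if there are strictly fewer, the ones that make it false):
is true only for:
  g=False, v=False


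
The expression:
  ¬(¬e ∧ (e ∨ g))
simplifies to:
e ∨ ¬g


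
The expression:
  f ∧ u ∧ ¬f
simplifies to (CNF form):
False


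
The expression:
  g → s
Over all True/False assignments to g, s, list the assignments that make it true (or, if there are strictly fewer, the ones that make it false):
is false only for:
  g=True, s=False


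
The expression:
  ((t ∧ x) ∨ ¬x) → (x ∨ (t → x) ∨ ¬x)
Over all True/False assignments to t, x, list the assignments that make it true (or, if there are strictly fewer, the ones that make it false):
is always true.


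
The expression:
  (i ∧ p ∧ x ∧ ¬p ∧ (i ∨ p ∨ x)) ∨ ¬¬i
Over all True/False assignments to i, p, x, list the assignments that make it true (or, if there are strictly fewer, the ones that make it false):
is true only for:
  i=True, p=False, x=False;
  i=True, p=False, x=True;
  i=True, p=True, x=False;
  i=True, p=True, x=True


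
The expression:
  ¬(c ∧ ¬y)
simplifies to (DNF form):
y ∨ ¬c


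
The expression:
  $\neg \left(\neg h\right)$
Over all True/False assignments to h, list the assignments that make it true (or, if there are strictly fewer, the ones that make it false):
is true only for:
  h=True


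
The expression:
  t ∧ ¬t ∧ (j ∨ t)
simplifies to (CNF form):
False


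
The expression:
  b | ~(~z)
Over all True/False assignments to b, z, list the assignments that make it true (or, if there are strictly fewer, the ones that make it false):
is false only for:
  b=False, z=False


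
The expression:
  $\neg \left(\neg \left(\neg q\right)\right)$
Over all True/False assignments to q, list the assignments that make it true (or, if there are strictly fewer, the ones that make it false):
is true only for:
  q=False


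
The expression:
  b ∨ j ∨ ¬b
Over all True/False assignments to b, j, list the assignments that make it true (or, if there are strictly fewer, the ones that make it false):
is always true.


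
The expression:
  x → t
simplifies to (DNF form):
t ∨ ¬x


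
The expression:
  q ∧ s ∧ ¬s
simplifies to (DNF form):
False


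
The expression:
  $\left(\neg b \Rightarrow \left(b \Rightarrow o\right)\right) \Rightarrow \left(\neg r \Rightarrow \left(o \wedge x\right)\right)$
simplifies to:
$r \vee \left(o \wedge x\right)$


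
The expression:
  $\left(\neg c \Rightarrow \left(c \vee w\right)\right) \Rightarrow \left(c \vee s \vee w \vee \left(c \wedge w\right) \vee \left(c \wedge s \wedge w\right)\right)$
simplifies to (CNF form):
$\text{True}$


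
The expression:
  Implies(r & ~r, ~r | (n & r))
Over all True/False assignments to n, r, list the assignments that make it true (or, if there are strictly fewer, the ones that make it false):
is always true.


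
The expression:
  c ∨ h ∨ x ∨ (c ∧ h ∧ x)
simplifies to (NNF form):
c ∨ h ∨ x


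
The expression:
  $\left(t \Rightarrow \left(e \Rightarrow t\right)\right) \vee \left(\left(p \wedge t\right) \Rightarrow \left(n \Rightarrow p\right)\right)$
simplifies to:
$\text{True}$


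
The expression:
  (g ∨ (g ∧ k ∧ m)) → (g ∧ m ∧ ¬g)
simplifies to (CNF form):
¬g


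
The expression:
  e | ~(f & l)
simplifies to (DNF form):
e | ~f | ~l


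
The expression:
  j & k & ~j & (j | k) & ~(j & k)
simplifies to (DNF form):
False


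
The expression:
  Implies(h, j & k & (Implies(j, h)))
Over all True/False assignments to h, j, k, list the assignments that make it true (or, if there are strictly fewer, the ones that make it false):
is false only for:
  h=True, j=False, k=False;
  h=True, j=False, k=True;
  h=True, j=True, k=False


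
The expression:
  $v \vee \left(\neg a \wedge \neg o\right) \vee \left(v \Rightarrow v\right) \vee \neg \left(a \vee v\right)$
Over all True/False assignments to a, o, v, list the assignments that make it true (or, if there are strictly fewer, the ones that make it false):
is always true.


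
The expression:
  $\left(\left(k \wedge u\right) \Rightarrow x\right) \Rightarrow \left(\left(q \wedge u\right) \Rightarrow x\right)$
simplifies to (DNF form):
$k \vee x \vee \neg q \vee \neg u$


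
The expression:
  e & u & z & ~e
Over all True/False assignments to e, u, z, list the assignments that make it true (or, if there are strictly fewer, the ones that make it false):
is never true.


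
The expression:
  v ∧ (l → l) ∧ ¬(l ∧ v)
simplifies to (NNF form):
v ∧ ¬l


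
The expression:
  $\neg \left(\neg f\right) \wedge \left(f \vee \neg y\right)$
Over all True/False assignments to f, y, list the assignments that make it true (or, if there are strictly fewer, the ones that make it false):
is true only for:
  f=True, y=False;
  f=True, y=True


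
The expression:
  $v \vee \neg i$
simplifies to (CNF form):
$v \vee \neg i$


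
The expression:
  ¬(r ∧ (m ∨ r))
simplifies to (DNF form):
¬r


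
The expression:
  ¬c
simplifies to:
¬c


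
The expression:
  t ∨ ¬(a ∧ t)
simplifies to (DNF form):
True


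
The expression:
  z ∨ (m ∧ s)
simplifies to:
z ∨ (m ∧ s)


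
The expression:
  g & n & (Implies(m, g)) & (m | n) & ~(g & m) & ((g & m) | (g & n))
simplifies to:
g & n & ~m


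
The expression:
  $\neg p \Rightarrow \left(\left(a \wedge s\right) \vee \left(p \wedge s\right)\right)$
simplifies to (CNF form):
$\left(a \vee p\right) \wedge \left(p \vee s\right)$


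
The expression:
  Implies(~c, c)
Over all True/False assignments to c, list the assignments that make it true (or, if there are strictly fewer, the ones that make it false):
is true only for:
  c=True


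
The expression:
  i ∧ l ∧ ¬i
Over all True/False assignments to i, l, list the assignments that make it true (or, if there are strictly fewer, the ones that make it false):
is never true.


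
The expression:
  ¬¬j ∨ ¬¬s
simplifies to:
j ∨ s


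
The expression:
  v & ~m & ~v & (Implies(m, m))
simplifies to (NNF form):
False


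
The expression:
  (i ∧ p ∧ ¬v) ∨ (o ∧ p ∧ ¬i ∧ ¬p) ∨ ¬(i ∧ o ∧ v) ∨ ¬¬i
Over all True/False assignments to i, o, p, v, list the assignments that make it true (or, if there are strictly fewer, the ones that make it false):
is always true.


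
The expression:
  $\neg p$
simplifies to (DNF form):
$\neg p$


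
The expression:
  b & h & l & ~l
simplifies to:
False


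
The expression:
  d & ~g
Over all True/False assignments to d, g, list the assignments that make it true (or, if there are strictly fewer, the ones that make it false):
is true only for:
  d=True, g=False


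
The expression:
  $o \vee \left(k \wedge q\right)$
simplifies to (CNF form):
$\left(k \vee o\right) \wedge \left(o \vee q\right)$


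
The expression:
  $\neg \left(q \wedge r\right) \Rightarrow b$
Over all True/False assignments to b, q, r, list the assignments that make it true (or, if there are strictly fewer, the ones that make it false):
is false only for:
  b=False, q=False, r=False;
  b=False, q=False, r=True;
  b=False, q=True, r=False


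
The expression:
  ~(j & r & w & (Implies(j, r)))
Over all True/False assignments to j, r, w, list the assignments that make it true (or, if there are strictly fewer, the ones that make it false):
is false only for:
  j=True, r=True, w=True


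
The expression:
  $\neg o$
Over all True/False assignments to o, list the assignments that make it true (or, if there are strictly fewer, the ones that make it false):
is true only for:
  o=False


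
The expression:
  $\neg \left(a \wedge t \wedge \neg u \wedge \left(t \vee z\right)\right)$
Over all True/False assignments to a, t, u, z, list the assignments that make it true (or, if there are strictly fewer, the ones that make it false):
is false only for:
  a=True, t=True, u=False, z=False;
  a=True, t=True, u=False, z=True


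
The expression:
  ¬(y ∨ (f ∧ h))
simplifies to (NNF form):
¬y ∧ (¬f ∨ ¬h)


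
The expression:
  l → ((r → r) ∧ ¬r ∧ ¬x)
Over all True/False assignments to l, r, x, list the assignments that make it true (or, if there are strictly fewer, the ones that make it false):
is false only for:
  l=True, r=False, x=True;
  l=True, r=True, x=False;
  l=True, r=True, x=True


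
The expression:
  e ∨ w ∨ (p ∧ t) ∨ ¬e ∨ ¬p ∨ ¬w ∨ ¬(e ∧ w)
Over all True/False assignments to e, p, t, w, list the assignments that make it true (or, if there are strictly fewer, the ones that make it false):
is always true.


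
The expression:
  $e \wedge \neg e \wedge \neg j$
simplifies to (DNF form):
$\text{False}$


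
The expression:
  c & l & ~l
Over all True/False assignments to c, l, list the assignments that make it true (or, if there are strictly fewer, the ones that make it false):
is never true.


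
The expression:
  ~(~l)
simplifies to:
l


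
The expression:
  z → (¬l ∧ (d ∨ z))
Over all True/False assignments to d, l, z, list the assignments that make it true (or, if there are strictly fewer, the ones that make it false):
is false only for:
  d=False, l=True, z=True;
  d=True, l=True, z=True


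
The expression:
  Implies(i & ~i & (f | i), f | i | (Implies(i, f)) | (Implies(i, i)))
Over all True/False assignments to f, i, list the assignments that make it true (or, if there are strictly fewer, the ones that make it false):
is always true.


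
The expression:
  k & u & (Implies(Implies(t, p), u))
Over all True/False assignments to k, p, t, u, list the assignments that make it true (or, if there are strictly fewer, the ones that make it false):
is true only for:
  k=True, p=False, t=False, u=True;
  k=True, p=False, t=True, u=True;
  k=True, p=True, t=False, u=True;
  k=True, p=True, t=True, u=True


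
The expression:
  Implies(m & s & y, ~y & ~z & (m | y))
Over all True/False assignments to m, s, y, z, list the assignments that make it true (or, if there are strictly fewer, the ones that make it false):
is false only for:
  m=True, s=True, y=True, z=False;
  m=True, s=True, y=True, z=True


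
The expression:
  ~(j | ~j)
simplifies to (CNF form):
False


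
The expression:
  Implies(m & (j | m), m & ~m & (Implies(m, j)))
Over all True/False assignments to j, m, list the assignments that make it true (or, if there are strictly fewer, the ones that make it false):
is true only for:
  j=False, m=False;
  j=True, m=False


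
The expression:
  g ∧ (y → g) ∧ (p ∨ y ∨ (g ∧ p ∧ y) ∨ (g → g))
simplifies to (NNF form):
g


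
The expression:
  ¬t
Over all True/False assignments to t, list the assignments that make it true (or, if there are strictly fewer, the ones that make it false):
is true only for:
  t=False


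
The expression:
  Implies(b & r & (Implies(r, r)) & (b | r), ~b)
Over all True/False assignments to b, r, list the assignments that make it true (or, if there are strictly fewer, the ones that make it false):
is false only for:
  b=True, r=True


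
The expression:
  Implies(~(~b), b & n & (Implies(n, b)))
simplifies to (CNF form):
n | ~b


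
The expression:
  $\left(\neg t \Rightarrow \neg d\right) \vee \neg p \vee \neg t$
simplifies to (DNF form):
$\text{True}$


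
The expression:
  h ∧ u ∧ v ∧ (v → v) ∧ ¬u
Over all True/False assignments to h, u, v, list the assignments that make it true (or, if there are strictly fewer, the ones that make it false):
is never true.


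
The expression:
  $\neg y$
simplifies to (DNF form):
$\neg y$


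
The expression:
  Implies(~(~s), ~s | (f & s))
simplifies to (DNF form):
f | ~s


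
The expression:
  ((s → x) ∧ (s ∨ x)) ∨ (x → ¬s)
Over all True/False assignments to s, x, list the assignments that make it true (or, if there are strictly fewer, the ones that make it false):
is always true.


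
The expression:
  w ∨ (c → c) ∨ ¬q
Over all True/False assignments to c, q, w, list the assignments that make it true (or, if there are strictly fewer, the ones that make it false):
is always true.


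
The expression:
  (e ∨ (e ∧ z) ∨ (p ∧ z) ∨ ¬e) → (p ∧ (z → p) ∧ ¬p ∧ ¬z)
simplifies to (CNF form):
False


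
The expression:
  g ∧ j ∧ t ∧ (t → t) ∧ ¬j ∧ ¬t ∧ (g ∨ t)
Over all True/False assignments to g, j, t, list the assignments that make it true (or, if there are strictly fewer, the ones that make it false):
is never true.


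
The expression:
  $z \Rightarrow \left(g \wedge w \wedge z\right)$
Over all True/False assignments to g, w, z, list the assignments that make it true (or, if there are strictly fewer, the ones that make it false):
is false only for:
  g=False, w=False, z=True;
  g=False, w=True, z=True;
  g=True, w=False, z=True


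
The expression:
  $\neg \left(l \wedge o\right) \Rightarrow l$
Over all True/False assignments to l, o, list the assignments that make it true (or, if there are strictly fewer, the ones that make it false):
is true only for:
  l=True, o=False;
  l=True, o=True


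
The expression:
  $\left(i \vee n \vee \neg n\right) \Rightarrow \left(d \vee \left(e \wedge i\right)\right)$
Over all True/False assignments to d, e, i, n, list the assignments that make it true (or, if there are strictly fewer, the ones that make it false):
is false only for:
  d=False, e=False, i=False, n=False;
  d=False, e=False, i=False, n=True;
  d=False, e=False, i=True, n=False;
  d=False, e=False, i=True, n=True;
  d=False, e=True, i=False, n=False;
  d=False, e=True, i=False, n=True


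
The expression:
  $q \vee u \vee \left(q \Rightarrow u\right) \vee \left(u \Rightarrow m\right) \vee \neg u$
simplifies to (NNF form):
$\text{True}$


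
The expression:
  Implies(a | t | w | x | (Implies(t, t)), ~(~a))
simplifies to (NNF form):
a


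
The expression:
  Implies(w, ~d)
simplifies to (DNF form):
~d | ~w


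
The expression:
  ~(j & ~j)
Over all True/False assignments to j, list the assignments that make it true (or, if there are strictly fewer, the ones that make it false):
is always true.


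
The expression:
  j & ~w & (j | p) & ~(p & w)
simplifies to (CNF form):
j & ~w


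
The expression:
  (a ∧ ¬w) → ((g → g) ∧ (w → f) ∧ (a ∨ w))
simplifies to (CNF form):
True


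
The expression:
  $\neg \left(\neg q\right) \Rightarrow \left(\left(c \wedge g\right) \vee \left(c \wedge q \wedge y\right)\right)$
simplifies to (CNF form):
$\left(c \vee \neg q\right) \wedge \left(g \vee y \vee \neg q\right)$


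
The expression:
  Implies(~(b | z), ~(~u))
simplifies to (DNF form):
b | u | z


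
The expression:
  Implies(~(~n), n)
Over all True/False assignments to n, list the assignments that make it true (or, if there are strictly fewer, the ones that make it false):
is always true.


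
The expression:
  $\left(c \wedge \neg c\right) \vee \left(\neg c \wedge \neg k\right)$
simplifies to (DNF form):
$\neg c \wedge \neg k$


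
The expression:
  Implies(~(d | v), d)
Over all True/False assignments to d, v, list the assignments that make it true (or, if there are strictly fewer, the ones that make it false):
is false only for:
  d=False, v=False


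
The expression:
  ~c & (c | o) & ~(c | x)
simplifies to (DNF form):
o & ~c & ~x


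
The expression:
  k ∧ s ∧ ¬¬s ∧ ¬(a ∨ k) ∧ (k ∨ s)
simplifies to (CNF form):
False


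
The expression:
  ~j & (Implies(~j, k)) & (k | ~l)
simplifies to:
k & ~j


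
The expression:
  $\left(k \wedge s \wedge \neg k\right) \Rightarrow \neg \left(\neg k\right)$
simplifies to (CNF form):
$\text{True}$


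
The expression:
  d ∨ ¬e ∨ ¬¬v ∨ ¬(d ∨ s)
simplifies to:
d ∨ v ∨ ¬e ∨ ¬s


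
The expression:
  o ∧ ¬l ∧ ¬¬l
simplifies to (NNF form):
False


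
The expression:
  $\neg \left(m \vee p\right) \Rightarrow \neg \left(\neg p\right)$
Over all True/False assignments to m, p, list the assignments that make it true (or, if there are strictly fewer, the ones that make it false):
is false only for:
  m=False, p=False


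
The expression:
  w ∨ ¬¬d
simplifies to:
d ∨ w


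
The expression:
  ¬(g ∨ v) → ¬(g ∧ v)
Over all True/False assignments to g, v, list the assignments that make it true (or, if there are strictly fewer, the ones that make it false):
is always true.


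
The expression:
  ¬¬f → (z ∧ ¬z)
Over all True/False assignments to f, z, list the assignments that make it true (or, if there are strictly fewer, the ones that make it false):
is true only for:
  f=False, z=False;
  f=False, z=True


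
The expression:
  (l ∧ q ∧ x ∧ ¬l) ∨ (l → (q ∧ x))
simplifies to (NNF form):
(q ∧ x) ∨ ¬l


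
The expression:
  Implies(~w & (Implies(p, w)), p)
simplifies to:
p | w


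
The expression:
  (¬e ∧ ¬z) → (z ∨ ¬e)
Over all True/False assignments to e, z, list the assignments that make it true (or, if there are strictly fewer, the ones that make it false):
is always true.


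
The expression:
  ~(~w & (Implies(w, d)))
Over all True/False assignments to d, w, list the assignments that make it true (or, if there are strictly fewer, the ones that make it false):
is true only for:
  d=False, w=True;
  d=True, w=True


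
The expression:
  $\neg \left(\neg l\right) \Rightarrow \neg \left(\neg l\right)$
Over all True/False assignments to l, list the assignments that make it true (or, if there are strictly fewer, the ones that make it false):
is always true.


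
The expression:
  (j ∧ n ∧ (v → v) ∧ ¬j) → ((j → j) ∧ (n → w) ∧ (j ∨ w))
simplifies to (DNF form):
True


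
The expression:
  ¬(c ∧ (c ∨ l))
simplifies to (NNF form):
¬c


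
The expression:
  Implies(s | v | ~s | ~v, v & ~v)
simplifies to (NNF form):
False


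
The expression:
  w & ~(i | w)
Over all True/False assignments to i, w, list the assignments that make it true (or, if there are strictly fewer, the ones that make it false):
is never true.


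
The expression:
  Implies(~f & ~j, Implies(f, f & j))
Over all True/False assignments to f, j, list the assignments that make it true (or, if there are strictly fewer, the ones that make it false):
is always true.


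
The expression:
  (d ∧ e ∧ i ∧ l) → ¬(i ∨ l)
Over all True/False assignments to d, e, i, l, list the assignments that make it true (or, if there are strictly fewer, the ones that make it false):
is false only for:
  d=True, e=True, i=True, l=True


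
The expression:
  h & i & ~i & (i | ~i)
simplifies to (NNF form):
False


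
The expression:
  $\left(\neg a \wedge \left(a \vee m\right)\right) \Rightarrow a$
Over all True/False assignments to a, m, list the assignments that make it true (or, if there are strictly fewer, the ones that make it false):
is false only for:
  a=False, m=True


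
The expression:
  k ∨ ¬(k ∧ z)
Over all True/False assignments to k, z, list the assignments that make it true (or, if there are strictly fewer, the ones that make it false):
is always true.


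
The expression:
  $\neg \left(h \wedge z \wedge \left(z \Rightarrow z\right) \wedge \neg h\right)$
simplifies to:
$\text{True}$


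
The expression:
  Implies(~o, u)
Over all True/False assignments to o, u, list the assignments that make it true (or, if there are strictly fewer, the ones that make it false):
is false only for:
  o=False, u=False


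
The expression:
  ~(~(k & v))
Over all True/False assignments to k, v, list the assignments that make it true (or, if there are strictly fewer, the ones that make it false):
is true only for:
  k=True, v=True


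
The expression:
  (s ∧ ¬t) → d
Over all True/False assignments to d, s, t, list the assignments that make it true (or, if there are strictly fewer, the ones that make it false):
is false only for:
  d=False, s=True, t=False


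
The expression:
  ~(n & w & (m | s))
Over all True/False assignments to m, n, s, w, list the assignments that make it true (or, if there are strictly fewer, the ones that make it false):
is false only for:
  m=False, n=True, s=True, w=True;
  m=True, n=True, s=False, w=True;
  m=True, n=True, s=True, w=True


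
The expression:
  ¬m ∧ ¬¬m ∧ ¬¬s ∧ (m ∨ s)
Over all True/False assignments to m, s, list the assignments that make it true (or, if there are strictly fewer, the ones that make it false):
is never true.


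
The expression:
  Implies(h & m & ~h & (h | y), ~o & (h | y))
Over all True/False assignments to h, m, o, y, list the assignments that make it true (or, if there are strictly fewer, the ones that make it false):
is always true.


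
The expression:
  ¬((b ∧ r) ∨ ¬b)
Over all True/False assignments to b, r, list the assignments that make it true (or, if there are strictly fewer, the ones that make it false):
is true only for:
  b=True, r=False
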